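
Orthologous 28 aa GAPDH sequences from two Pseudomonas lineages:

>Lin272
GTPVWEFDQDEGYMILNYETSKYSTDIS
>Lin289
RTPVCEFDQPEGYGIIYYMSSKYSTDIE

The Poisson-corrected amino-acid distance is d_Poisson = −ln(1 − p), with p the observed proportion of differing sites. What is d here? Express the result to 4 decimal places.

The sequences differ at positions 1 (G/R), 5 (W/C), 10 (D/P), 14 (M/G), 16 (L/I), 17 (N/Y), 19 (E/M), 20 (T/S), 28 (S/E).
p = 9/28 = 0.321429.
d = −ln(1 − 0.321429) = −ln(0.678571) = 0.3878.

0.3878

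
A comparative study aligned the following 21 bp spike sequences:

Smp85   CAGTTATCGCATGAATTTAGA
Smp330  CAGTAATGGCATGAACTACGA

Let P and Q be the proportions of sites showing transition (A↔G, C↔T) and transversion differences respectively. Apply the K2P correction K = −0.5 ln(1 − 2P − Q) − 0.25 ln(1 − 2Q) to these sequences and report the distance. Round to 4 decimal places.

Mismatches occur at site 5 (T→A, transversion), site 8 (C→G, transversion), site 16 (T→C, transition), site 18 (T→A, transversion), site 19 (A→C, transversion).
Of the 5 differences, 1 transition and 4 transversions over 21 sites: P = 1/21 = 0.047619, Q = 4/21 = 0.190476.
d = −0.5·ln(0.714286) − 0.25·ln(0.619048) = −0.5·(-0.336472) − 0.25·(-0.479572) = 0.2881.

0.2881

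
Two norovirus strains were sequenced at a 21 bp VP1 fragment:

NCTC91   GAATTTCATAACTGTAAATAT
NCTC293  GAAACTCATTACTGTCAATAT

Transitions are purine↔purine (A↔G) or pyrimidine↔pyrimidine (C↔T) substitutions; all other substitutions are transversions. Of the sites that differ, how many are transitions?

1

The sequences differ at positions 4 (T/A, transversion), 5 (T/C, transition), 10 (A/T, transversion), 16 (A/C, transversion).
Of the 4 differences, 1 transition and 3 transversions, so the answer is 1.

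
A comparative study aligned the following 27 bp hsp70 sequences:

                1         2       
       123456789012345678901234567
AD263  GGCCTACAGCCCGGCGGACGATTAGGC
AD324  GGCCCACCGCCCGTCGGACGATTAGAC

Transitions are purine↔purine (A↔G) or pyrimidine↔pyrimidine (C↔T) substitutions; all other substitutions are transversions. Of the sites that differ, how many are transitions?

The sequences differ at positions 5 (T/C, transition), 8 (A/C, transversion), 14 (G/T, transversion), 26 (G/A, transition).
Of the 4 differences, 2 transitions and 2 transversions, so the answer is 2.

2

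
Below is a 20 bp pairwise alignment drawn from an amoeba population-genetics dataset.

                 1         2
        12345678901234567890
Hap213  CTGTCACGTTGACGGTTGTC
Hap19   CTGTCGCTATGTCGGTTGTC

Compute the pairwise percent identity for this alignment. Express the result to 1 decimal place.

80.0%

Differing sites — 6:A/G; 8:G/T; 9:T/A; 12:A/T.
16 of the 20 sites match, so the percent identity is 16/20 × 100 = 80.0%.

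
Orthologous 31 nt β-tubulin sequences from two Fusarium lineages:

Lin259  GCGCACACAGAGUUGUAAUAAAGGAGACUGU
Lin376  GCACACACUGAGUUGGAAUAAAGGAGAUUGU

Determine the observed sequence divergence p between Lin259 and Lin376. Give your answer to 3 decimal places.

Mismatches occur at site 3 (G/A), site 9 (A/U), site 16 (U/G), site 28 (C/U).
There are 4 differences over 31 sites, so p = 4/31 = 0.129.

0.129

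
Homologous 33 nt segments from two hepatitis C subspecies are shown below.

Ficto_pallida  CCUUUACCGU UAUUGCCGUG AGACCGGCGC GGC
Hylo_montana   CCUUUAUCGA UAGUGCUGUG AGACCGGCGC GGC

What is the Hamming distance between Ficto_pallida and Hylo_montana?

4

Mismatches occur at site 7 (C→U), site 10 (U→A), site 13 (U→G), site 17 (C→U).
That gives 4 mismatches out of 33 aligned sites, so the Hamming distance is 4.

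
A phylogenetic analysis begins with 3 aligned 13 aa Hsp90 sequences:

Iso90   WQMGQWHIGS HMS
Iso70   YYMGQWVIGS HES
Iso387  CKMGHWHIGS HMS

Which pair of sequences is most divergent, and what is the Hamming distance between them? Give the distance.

Pairwise Hamming distances:
  Iso90 vs Iso70: 4
  Iso90 vs Iso387: 3
  Iso70 vs Iso387: 5
The largest is 5, between Iso70 and Iso387.

5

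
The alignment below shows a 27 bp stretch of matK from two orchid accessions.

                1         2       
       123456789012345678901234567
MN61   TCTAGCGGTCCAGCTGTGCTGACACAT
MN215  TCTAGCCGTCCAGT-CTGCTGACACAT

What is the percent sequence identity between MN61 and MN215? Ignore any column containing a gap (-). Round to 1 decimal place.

88.5%

Excluding the 1 gap column leaves 26 comparable sites.
Differing sites — 7:G/C; 14:C/T; 16:G/C.
23 of the 26 comparable sites match, so the percent identity is 23/26 × 100 = 88.5%.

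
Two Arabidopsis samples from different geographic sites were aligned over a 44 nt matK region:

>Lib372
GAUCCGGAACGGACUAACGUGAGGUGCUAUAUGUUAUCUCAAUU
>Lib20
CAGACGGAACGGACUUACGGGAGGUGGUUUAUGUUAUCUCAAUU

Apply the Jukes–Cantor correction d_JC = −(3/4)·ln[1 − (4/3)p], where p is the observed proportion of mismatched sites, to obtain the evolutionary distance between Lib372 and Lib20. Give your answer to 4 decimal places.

0.1788

The sequences differ at positions 1 (G/C), 3 (U/G), 4 (C/A), 16 (A/U), 20 (U/G), 27 (C/G), 29 (A/U).
p = 7/44 = 0.159091.
d = −0.75 · ln(1 − (4/3)·0.159091) = −0.75 · ln(0.787879) = −0.75 · (-0.238411) = 0.1788.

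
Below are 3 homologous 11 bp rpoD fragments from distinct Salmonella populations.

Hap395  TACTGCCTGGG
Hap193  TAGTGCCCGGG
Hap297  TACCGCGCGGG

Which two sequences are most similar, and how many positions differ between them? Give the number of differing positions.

Pairwise Hamming distances:
  Hap395 vs Hap193: 2
  Hap395 vs Hap297: 3
  Hap193 vs Hap297: 3
The smallest is 2, between Hap395 and Hap193.

2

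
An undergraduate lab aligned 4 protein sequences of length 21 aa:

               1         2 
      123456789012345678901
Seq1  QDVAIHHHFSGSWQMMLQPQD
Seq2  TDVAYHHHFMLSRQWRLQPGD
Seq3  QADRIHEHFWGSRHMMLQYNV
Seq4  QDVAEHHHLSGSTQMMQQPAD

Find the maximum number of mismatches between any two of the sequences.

14

Pairwise Hamming distances:
  Seq1 vs Seq2: 8
  Seq1 vs Seq3: 10
  Seq1 vs Seq4: 5
  Seq2 vs Seq3: 14
  Seq2 vs Seq4: 10
  Seq3 vs Seq4: 13
The largest is 14, between Seq2 and Seq3.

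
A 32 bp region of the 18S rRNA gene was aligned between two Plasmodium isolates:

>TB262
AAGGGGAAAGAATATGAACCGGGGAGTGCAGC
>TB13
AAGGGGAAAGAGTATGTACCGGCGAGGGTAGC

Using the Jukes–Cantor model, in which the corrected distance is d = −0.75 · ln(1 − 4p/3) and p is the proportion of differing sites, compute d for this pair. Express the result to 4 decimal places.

0.1752

Differing sites — 12:A/G; 17:A/T; 23:G/C; 27:T/G; 29:C/T.
p = 5/32 = 0.156250.
d = −0.75 · ln(1 − (4/3)·0.156250) = −0.75 · ln(0.791667) = −0.75 · (-0.233614) = 0.1752.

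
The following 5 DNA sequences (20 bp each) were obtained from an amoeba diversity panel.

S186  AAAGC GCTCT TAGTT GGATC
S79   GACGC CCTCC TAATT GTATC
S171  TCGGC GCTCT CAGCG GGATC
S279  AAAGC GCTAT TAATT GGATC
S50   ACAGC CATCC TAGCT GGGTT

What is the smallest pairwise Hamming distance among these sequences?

2

Pairwise Hamming distances:
  S186 vs S79: 6
  S186 vs S171: 6
  S186 vs S279: 2
  S186 vs S50: 7
  S79 vs S171: 10
  S79 vs S279: 6
  S79 vs S50: 9
  S171 vs S279: 8
  S171 vs S50: 9
  S279 vs S50: 9
The smallest is 2, between S186 and S279.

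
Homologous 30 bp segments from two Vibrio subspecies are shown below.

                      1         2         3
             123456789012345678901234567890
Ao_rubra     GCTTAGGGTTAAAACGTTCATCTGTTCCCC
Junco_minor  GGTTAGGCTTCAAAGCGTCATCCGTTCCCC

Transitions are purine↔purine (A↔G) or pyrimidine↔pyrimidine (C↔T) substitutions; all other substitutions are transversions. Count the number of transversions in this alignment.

Differing sites — 2:C/G (Tv); 8:G/C (Tv); 11:A/C (Tv); 15:C/G (Tv); 16:G/C (Tv); 17:T/G (Tv); 23:T/C (Ti).
Of the 7 differences, 1 transition and 6 transversions, so the answer is 6.

6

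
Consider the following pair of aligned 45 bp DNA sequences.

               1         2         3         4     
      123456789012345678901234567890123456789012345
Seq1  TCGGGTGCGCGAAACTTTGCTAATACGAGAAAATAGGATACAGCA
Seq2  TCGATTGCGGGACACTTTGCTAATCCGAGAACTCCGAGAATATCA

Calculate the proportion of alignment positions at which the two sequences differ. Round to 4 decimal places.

The sequences differ at positions 4 (G/A), 5 (G/T), 10 (C/G), 13 (A/C), 25 (A/C), 32 (A/C), 33 (A/T), 34 (T/C), 35 (A/C), 37 (G/A), 38 (A/G), 39 (T/A), 41 (C/T), 43 (G/T).
There are 14 differences over 45 sites, so p = 14/45 = 0.3111.

0.3111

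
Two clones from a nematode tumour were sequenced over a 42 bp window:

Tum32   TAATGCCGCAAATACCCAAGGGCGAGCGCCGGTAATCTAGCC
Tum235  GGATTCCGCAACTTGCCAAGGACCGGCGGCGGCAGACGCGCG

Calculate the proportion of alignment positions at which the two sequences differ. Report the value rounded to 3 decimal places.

Mismatches occur at site 1 (T→G), site 2 (A→G), site 5 (G→T), site 12 (A→C), site 14 (A→T), site 15 (C→G), site 22 (G→A), site 24 (G→C), site 25 (A→G), site 29 (C→G), site 33 (T→C), site 35 (A→G), site 36 (T→A), site 38 (T→G), site 39 (A→C), site 42 (C→G).
There are 16 differences over 42 sites, so p = 16/42 = 0.381.

0.381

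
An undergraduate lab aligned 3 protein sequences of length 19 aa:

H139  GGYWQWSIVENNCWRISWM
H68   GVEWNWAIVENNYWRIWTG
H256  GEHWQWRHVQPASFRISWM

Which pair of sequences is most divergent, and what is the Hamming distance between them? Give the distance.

Pairwise Hamming distances:
  H139 vs H68: 8
  H139 vs H256: 9
  H68 vs H256: 13
The largest is 13, between H68 and H256.

13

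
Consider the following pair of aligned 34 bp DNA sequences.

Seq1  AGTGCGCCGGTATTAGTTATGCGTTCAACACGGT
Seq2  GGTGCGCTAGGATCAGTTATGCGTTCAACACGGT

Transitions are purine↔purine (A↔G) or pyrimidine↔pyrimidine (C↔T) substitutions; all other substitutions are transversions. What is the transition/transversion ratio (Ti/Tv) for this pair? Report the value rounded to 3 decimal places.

Differing sites — 1:A/G (Ti); 8:C/T (Ti); 9:G/A (Ti); 11:T/G (Tv); 14:T/C (Ti).
Of the 5 differences, 4 transitions and 1 transversion, so Ti/Tv = 4/1 = 4.000.

4.000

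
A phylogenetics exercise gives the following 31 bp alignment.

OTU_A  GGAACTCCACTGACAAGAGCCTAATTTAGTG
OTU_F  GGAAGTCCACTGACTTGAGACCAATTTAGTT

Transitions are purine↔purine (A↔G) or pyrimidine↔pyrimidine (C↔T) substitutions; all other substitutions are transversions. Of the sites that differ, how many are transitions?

Differing sites — 5:C/G (Tv); 15:A/T (Tv); 16:A/T (Tv); 20:C/A (Tv); 22:T/C (Ti); 31:G/T (Tv).
Of the 6 differences, 1 transition and 5 transversions, so the answer is 1.

1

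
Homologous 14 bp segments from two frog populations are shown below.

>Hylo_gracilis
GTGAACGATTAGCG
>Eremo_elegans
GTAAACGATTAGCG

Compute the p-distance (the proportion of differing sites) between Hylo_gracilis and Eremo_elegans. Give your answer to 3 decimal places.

A single mismatch occurs at site 3 (G↔A).
There are 1 differences over 14 sites, so p = 1/14 = 0.071.

0.071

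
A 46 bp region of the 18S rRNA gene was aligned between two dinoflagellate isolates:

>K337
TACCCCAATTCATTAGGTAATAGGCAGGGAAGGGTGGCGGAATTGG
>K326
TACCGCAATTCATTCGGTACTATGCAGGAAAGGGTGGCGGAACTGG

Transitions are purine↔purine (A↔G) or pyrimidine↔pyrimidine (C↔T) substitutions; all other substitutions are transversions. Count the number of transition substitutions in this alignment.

The sequences differ at positions 5 (C/G, transversion), 15 (A/C, transversion), 20 (A/C, transversion), 23 (G/T, transversion), 29 (G/A, transition), 43 (T/C, transition).
Of the 6 differences, 2 transitions and 4 transversions, so the answer is 2.

2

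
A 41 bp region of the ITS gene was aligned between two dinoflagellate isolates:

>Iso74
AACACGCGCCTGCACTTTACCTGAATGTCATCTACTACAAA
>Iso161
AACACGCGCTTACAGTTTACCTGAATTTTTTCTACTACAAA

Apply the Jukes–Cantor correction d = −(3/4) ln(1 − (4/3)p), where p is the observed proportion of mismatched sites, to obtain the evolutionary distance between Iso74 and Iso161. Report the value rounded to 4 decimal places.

0.1628

Mismatches occur at site 10 (C→T), site 12 (G→A), site 15 (C→G), site 27 (G→T), site 29 (C→T), site 30 (A→T).
p = 6/41 = 0.146341.
d = −0.75 · ln(1 − (4/3)·0.146341) = −0.75 · ln(0.804879) = −0.75 · (-0.217063) = 0.1628.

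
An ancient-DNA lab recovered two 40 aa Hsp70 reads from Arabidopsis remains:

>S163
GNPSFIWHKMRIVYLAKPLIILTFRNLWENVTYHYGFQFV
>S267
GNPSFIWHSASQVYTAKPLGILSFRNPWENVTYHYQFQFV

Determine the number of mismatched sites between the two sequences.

9

Mismatches occur at site 9 (K/S), site 10 (M/A), site 11 (R/S), site 12 (I/Q), site 15 (L/T), site 20 (I/G), site 23 (T/S), site 27 (L/P), site 36 (G/Q).
That gives 9 mismatches out of 40 aligned sites, so the Hamming distance is 9.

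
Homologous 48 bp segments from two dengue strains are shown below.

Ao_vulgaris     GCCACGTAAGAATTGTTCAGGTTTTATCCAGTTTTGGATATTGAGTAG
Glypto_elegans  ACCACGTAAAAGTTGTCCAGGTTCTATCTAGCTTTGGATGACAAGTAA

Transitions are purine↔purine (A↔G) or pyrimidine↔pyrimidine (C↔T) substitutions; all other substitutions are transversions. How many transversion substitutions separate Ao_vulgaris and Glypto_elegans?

Differing sites — 1:G/A (Ti); 10:G/A (Ti); 12:A/G (Ti); 17:T/C (Ti); 24:T/C (Ti); 29:C/T (Ti); 32:T/C (Ti); 40:A/G (Ti); 41:T/A (Tv); 42:T/C (Ti); 43:G/A (Ti); 48:G/A (Ti).
Of the 12 differences, 11 transitions and 1 transversion, so the answer is 1.

1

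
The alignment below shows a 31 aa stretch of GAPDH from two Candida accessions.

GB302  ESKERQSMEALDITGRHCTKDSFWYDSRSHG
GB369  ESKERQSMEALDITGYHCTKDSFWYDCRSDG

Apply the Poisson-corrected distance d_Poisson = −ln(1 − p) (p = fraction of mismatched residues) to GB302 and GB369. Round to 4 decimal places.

Mismatches occur at site 16 (R↔Y), site 27 (S↔C), site 30 (H↔D).
p = 3/31 = 0.096774.
d = −ln(1 − 0.096774) = −ln(0.903226) = 0.1018.

0.1018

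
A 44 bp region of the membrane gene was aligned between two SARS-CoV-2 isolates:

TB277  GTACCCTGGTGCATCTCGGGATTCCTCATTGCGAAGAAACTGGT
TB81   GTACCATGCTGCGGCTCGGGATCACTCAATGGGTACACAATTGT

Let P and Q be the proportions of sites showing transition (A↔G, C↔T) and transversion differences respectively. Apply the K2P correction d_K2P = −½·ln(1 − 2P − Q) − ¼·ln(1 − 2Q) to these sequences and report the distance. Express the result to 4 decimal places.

0.3817

The sequences differ at positions 6 (C/A, transversion), 9 (G/C, transversion), 13 (A/G, transition), 14 (T/G, transversion), 23 (T/C, transition), 24 (C/A, transversion), 29 (T/A, transversion), 32 (C/G, transversion), 34 (A/T, transversion), 36 (G/C, transversion), 38 (A/C, transversion), 40 (C/A, transversion), 42 (G/T, transversion).
Of the 13 differences, 2 transitions and 11 transversions over 44 sites: P = 2/44 = 0.045455, Q = 11/44 = 0.250000.
d = −0.5·ln(0.659090) − 0.25·ln(0.500000) = −0.5·(-0.416895) − 0.25·(-0.693147) = 0.3817.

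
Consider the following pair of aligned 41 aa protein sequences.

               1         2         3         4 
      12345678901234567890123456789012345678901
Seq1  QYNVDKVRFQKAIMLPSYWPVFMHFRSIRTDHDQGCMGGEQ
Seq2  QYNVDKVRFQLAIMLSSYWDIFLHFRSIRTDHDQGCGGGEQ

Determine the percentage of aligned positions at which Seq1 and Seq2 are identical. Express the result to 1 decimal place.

Mismatches occur at site 11 (K→L), site 16 (P→S), site 20 (P→D), site 21 (V→I), site 23 (M→L), site 37 (M→G).
35 of the 41 sites match, so the percent identity is 35/41 × 100 = 85.4%.

85.4%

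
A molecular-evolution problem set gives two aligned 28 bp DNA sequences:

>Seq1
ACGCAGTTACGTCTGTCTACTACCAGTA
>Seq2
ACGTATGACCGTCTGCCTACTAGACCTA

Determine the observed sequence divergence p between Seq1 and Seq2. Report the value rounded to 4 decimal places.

The sequences differ at positions 4 (C/T), 6 (G/T), 7 (T/G), 8 (T/A), 9 (A/C), 16 (T/C), 23 (C/G), 24 (C/A), 25 (A/C), 26 (G/C).
There are 10 differences over 28 sites, so p = 10/28 = 0.3571.

0.3571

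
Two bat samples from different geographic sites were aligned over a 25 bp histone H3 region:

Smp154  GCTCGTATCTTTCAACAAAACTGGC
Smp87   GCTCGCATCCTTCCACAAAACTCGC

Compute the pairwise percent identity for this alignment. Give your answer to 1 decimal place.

Mismatches occur at site 6 (T→C), site 10 (T→C), site 14 (A→C), site 23 (G→C).
21 of the 25 sites match, so the percent identity is 21/25 × 100 = 84.0%.

84.0%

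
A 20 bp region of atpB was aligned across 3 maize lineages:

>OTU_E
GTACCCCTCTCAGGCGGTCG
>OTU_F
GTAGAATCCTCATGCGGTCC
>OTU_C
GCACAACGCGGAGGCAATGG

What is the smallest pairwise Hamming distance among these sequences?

7

Pairwise Hamming distances:
  OTU_E vs OTU_F: 7
  OTU_E vs OTU_C: 9
  OTU_F vs OTU_C: 11
The smallest is 7, between OTU_E and OTU_F.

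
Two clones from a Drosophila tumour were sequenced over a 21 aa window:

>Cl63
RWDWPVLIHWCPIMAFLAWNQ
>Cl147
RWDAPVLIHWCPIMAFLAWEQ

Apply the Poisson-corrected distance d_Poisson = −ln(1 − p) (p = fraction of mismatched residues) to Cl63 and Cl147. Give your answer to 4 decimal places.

0.1001

The sequences differ at positions 4 (W/A), 20 (N/E).
p = 2/21 = 0.095238.
d = −ln(1 − 0.095238) = −ln(0.904762) = 0.1001.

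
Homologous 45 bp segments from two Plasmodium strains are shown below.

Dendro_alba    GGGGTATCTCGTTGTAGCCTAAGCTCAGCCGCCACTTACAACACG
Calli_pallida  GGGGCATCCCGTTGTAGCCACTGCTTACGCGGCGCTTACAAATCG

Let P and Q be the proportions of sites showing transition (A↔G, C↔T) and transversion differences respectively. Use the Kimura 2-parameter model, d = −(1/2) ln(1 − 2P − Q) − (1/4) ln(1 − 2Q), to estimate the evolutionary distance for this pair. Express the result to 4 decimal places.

Mismatches occur at site 5 (T→C, transition), site 9 (T→C, transition), site 20 (T→A, transversion), site 21 (A→C, transversion), site 22 (A→T, transversion), site 26 (C→T, transition), site 28 (G→C, transversion), site 29 (C→G, transversion), site 32 (C→G, transversion), site 34 (A→G, transition), site 42 (C→A, transversion), site 43 (A→T, transversion).
Of the 12 differences, 4 transitions and 8 transversions over 45 sites: P = 4/45 = 0.088889, Q = 8/45 = 0.177778.
d = −0.5·ln(0.644444) − 0.25·ln(0.644444) = −0.5·(-0.439367) − 0.25·(-0.439367) = 0.3295.

0.3295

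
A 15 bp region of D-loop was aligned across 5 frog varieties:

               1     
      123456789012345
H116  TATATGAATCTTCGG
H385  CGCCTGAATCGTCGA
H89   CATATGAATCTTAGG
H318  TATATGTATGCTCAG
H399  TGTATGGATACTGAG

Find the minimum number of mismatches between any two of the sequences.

2

Pairwise Hamming distances:
  H116 vs H385: 6
  H116 vs H89: 2
  H116 vs H318: 4
  H116 vs H399: 6
  H385 vs H89: 6
  H385 vs H318: 9
  H385 vs H399: 9
  H89 vs H318: 6
  H89 vs H399: 7
  H318 vs H399: 4
The smallest is 2, between H116 and H89.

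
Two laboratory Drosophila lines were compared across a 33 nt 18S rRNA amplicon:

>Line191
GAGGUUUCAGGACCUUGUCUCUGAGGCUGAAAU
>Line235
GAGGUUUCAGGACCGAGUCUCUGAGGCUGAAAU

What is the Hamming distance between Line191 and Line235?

Differing sites — 15:U/G; 16:U/A.
That gives 2 mismatches out of 33 aligned sites, so the Hamming distance is 2.

2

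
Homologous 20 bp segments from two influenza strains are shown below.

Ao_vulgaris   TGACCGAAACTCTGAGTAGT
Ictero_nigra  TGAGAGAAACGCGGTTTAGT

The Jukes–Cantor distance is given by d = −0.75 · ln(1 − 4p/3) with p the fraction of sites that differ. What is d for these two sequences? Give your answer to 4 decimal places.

0.3831

The sequences differ at positions 4 (C/G), 5 (C/A), 11 (T/G), 13 (T/G), 15 (A/T), 16 (G/T).
p = 6/20 = 0.300000.
d = −0.75 · ln(1 − (4/3)·0.300000) = −0.75 · ln(0.600000) = −0.75 · (-0.510826) = 0.3831.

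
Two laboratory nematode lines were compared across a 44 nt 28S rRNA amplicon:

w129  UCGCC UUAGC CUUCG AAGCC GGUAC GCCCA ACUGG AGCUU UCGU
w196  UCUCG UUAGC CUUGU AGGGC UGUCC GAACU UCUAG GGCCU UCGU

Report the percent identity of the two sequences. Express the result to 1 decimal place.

Mismatches occur at site 3 (G/U), site 5 (C/G), site 14 (C/G), site 15 (G/U), site 17 (A/G), site 19 (C/G), site 21 (G/U), site 24 (A/C), site 27 (C/A), site 28 (C/A), site 30 (A/U), site 31 (A/U), site 34 (G/A), site 36 (A/G), site 39 (U/C).
29 of the 44 sites match, so the percent identity is 29/44 × 100 = 65.9%.

65.9%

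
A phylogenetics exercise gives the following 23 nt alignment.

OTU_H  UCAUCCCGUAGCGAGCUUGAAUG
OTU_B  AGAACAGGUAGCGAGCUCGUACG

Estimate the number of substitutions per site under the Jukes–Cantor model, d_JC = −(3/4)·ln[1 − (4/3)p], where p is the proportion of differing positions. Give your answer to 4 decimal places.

Mismatches occur at site 1 (U→A), site 2 (C→G), site 4 (U→A), site 6 (C→A), site 7 (C→G), site 18 (U→C), site 20 (A→U), site 22 (U→C).
p = 8/23 = 0.347826.
d = −0.75 · ln(1 − (4/3)·0.347826) = −0.75 · ln(0.536232) = −0.75 · (-0.623188) = 0.4674.

0.4674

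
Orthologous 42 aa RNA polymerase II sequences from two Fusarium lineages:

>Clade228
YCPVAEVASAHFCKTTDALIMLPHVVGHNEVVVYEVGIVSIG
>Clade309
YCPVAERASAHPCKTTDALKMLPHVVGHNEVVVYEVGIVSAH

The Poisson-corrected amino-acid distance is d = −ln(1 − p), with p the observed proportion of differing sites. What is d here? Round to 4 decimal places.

0.1268

Mismatches occur at site 7 (V→R), site 12 (F→P), site 20 (I→K), site 41 (I→A), site 42 (G→H).
p = 5/42 = 0.119048.
d = −ln(1 − 0.119048) = −ln(0.880952) = 0.1268.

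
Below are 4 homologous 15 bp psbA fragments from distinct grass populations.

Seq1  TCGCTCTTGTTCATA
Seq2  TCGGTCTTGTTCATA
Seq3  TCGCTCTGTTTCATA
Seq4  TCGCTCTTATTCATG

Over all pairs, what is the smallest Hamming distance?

Pairwise Hamming distances:
  Seq1 vs Seq2: 1
  Seq1 vs Seq3: 2
  Seq1 vs Seq4: 2
  Seq2 vs Seq3: 3
  Seq2 vs Seq4: 3
  Seq3 vs Seq4: 3
The smallest is 1, between Seq1 and Seq2.

1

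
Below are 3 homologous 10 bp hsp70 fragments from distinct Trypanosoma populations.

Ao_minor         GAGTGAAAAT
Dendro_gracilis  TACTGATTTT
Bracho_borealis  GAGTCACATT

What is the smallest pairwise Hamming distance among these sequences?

Pairwise Hamming distances:
  Ao_minor vs Dendro_gracilis: 5
  Ao_minor vs Bracho_borealis: 3
  Dendro_gracilis vs Bracho_borealis: 5
The smallest is 3, between Ao_minor and Bracho_borealis.

3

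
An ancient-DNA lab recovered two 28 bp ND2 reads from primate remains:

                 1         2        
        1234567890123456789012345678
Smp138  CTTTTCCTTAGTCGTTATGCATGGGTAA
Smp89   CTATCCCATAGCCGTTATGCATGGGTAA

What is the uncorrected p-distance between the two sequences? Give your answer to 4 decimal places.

Mismatches occur at site 3 (T↔A), site 5 (T↔C), site 8 (T↔A), site 12 (T↔C).
There are 4 differences over 28 sites, so p = 4/28 = 0.1429.

0.1429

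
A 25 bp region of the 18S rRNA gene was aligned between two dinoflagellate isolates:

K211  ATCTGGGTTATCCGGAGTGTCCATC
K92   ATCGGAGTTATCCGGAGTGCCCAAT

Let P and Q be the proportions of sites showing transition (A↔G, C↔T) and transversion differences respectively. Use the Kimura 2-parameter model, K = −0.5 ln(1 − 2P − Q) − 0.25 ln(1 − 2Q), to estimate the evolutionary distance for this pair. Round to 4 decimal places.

0.2364

Differing sites — 4:T/G (Tv); 6:G/A (Ti); 20:T/C (Ti); 24:T/A (Tv); 25:C/T (Ti).
Of the 5 differences, 3 transitions and 2 transversions over 25 sites: P = 3/25 = 0.120000, Q = 2/25 = 0.080000.
d = −0.5·ln(0.680000) − 0.25·ln(0.840000) = −0.5·(-0.385662) − 0.25·(-0.174353) = 0.2364.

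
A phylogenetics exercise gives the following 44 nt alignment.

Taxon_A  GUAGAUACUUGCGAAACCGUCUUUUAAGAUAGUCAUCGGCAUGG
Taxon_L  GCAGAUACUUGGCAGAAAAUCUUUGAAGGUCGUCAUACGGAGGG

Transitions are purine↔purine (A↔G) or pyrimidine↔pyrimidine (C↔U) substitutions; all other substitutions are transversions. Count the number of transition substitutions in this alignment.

Mismatches occur at site 2 (U→C, transition), site 12 (C→G, transversion), site 13 (G→C, transversion), site 15 (A→G, transition), site 17 (C→A, transversion), site 18 (C→A, transversion), site 19 (G→A, transition), site 25 (U→G, transversion), site 29 (A→G, transition), site 31 (A→C, transversion), site 37 (C→A, transversion), site 38 (G→C, transversion), site 40 (C→G, transversion), site 42 (U→G, transversion).
Of the 14 differences, 4 transitions and 10 transversions, so the answer is 4.

4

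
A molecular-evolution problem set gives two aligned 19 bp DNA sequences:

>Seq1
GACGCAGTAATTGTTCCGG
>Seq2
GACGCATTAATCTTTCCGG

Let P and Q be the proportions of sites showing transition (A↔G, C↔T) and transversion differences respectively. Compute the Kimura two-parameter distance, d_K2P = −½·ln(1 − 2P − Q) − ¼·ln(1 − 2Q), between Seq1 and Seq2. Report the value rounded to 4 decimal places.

0.1773

The sequences differ at positions 7 (G/T, transversion), 12 (T/C, transition), 13 (G/T, transversion).
Of the 3 differences, 1 transition and 2 transversions over 19 sites: P = 1/19 = 0.052632, Q = 2/19 = 0.105263.
d = −0.5·ln(0.789473) − 0.25·ln(0.789474) = −0.5·(-0.236390) − 0.25·(-0.236388) = 0.1773.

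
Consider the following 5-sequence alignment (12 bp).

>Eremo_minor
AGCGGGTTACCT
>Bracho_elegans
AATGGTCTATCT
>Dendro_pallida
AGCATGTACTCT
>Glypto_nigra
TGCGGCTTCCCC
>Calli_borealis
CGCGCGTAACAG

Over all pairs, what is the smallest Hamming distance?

4

Pairwise Hamming distances:
  Eremo_minor vs Bracho_elegans: 5
  Eremo_minor vs Dendro_pallida: 5
  Eremo_minor vs Glypto_nigra: 4
  Eremo_minor vs Calli_borealis: 5
  Bracho_elegans vs Dendro_pallida: 8
  Bracho_elegans vs Glypto_nigra: 8
  Bracho_elegans vs Calli_borealis: 10
  Dendro_pallida vs Glypto_nigra: 7
  Dendro_pallida vs Calli_borealis: 7
  Glypto_nigra vs Calli_borealis: 7
The smallest is 4, between Eremo_minor and Glypto_nigra.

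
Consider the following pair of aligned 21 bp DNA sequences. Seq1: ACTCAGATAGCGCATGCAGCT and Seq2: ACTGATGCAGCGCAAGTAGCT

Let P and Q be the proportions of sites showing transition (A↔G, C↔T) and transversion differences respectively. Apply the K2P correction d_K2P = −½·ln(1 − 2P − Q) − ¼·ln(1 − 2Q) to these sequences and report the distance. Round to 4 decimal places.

0.3639

The sequences differ at positions 4 (C/G, transversion), 6 (G/T, transversion), 7 (A/G, transition), 8 (T/C, transition), 15 (T/A, transversion), 17 (C/T, transition).
Of the 6 differences, 3 transitions and 3 transversions over 21 sites: P = 3/21 = 0.142857, Q = 3/21 = 0.142857.
d = −0.5·ln(0.571429) − 0.25·ln(0.714286) = −0.5·(-0.559615) − 0.25·(-0.336472) = 0.3639.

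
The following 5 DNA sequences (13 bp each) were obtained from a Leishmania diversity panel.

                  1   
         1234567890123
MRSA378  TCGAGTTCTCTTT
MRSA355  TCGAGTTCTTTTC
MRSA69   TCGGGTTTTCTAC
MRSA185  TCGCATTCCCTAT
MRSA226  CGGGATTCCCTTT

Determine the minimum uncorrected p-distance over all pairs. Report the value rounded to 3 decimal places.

0.154

Pairwise Hamming distances:
  MRSA378 vs MRSA355: 2
  MRSA378 vs MRSA69: 4
  MRSA378 vs MRSA185: 4
  MRSA378 vs MRSA226: 5
  MRSA355 vs MRSA69: 4
  MRSA355 vs MRSA185: 6
  MRSA355 vs MRSA226: 7
  MRSA69 vs MRSA185: 5
  MRSA69 vs MRSA226: 7
  MRSA185 vs MRSA226: 4
The smallest is 2 mismatches, between MRSA378 and MRSA355; p = 2/13 = 0.154.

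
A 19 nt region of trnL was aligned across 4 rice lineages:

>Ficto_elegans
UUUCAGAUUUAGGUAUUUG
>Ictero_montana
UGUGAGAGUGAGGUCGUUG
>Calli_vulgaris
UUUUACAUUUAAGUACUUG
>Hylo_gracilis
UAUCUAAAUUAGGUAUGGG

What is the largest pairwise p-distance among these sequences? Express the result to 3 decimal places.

0.526

Pairwise Hamming distances:
  Ficto_elegans vs Ictero_montana: 6
  Ficto_elegans vs Calli_vulgaris: 4
  Ficto_elegans vs Hylo_gracilis: 6
  Ictero_montana vs Calli_vulgaris: 8
  Ictero_montana vs Hylo_gracilis: 10
  Calli_vulgaris vs Hylo_gracilis: 9
The largest is 10 mismatches, between Ictero_montana and Hylo_gracilis; p = 10/19 = 0.526.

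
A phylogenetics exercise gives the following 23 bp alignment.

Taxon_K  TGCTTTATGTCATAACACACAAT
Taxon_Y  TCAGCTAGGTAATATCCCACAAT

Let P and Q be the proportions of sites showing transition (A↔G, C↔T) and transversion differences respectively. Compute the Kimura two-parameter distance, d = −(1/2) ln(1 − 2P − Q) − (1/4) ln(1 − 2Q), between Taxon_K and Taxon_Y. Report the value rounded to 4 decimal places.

The sequences differ at positions 2 (G/C, transversion), 3 (C/A, transversion), 4 (T/G, transversion), 5 (T/C, transition), 8 (T/G, transversion), 11 (C/A, transversion), 15 (A/T, transversion), 17 (A/C, transversion).
Of the 8 differences, 1 transition and 7 transversions over 23 sites: P = 1/23 = 0.043478, Q = 7/23 = 0.304348.
d = −0.5·ln(0.608696) − 0.25·ln(0.391304) = −0.5·(-0.496436) − 0.25·(-0.938271) = 0.4828.

0.4828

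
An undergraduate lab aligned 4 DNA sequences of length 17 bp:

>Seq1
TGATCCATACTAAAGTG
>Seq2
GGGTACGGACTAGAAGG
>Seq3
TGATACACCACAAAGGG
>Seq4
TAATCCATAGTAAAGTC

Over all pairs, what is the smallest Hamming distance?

Pairwise Hamming distances:
  Seq1 vs Seq2: 8
  Seq1 vs Seq3: 6
  Seq1 vs Seq4: 3
  Seq2 vs Seq3: 9
  Seq2 vs Seq4: 11
  Seq3 vs Seq4: 8
The smallest is 3, between Seq1 and Seq4.

3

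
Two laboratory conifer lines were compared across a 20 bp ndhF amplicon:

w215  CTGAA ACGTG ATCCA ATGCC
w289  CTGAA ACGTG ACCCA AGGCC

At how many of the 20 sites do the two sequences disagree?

Differing sites — 12:T/C; 17:T/G.
That gives 2 mismatches out of 20 aligned sites, so the Hamming distance is 2.

2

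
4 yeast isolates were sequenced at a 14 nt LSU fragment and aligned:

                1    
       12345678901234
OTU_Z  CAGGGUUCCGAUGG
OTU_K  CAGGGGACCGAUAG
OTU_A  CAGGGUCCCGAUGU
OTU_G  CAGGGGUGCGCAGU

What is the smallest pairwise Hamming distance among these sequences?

2

Pairwise Hamming distances:
  OTU_Z vs OTU_K: 3
  OTU_Z vs OTU_A: 2
  OTU_Z vs OTU_G: 5
  OTU_K vs OTU_A: 4
  OTU_K vs OTU_G: 6
  OTU_A vs OTU_G: 5
The smallest is 2, between OTU_Z and OTU_A.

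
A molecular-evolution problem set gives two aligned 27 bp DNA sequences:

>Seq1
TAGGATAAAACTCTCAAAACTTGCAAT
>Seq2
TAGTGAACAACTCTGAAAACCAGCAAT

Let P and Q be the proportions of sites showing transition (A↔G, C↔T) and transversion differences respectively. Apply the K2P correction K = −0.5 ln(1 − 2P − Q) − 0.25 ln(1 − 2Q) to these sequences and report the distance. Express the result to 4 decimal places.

Differing sites — 4:G/T (Tv); 5:A/G (Ti); 6:T/A (Tv); 8:A/C (Tv); 15:C/G (Tv); 21:T/C (Ti); 22:T/A (Tv).
Of the 7 differences, 2 transitions and 5 transversions over 27 sites: P = 2/27 = 0.074074, Q = 5/27 = 0.185185.
d = −0.5·ln(0.666667) − 0.25·ln(0.629630) = −0.5·(-0.405465) − 0.25·(-0.462623) = 0.3184.

0.3184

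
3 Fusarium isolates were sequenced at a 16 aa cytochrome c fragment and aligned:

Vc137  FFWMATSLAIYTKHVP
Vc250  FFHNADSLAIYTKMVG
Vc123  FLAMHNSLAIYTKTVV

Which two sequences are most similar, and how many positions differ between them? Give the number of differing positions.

Pairwise Hamming distances:
  Vc137 vs Vc250: 5
  Vc137 vs Vc123: 6
  Vc250 vs Vc123: 7
The smallest is 5, between Vc137 and Vc250.

5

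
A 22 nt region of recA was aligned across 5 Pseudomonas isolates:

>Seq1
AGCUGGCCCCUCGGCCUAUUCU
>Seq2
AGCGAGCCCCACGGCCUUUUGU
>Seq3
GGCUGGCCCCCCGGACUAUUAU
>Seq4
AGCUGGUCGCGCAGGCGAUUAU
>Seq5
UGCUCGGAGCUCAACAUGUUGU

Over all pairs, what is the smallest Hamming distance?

4

Pairwise Hamming distances:
  Seq1 vs Seq2: 5
  Seq1 vs Seq3: 4
  Seq1 vs Seq4: 7
  Seq1 vs Seq5: 10
  Seq2 vs Seq3: 7
  Seq2 vs Seq4: 10
  Seq2 vs Seq5: 11
  Seq3 vs Seq4: 7
  Seq3 vs Seq5: 12
  Seq4 vs Seq5: 11
The smallest is 4, between Seq1 and Seq3.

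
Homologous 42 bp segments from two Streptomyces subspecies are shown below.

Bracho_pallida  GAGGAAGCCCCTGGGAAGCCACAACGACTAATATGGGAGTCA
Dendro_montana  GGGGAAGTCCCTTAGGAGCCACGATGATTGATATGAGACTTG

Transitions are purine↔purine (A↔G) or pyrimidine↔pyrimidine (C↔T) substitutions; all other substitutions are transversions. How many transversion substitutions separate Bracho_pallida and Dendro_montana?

2

Mismatches occur at site 2 (A/G, transition), site 8 (C/T, transition), site 13 (G/T, transversion), site 14 (G/A, transition), site 16 (A/G, transition), site 23 (A/G, transition), site 25 (C/T, transition), site 28 (C/T, transition), site 30 (A/G, transition), site 36 (G/A, transition), site 39 (G/C, transversion), site 41 (C/T, transition), site 42 (A/G, transition).
Of the 13 differences, 11 transitions and 2 transversions, so the answer is 2.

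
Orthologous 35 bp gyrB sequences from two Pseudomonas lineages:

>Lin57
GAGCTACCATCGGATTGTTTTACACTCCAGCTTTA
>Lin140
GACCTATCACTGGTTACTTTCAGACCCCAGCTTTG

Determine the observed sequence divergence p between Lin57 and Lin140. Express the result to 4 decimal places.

0.3143

Differing sites — 3:G/C; 7:C/T; 10:T/C; 11:C/T; 14:A/T; 16:T/A; 17:G/C; 21:T/C; 23:C/G; 26:T/C; 35:A/G.
There are 11 differences over 35 sites, so p = 11/35 = 0.3143.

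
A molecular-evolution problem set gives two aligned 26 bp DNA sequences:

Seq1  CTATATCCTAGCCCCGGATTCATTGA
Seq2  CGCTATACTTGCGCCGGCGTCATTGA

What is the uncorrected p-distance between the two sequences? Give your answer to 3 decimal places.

0.269

Mismatches occur at site 2 (T↔G), site 3 (A↔C), site 7 (C↔A), site 10 (A↔T), site 13 (C↔G), site 18 (A↔C), site 19 (T↔G).
There are 7 differences over 26 sites, so p = 7/26 = 0.269.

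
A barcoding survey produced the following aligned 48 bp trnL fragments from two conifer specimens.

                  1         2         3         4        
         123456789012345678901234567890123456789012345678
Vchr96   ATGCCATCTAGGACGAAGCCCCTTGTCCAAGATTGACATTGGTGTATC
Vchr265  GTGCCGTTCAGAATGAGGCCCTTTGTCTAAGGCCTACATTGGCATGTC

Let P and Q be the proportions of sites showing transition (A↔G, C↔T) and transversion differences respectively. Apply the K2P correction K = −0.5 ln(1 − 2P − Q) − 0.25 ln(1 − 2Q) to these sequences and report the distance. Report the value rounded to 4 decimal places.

0.5296

Differing sites — 1:A/G (Ti); 6:A/G (Ti); 8:C/T (Ti); 9:T/C (Ti); 12:G/A (Ti); 14:C/T (Ti); 17:A/G (Ti); 22:C/T (Ti); 28:C/T (Ti); 32:A/G (Ti); 33:T/C (Ti); 34:T/C (Ti); 35:G/T (Tv); 43:T/C (Ti); 44:G/A (Ti); 46:A/G (Ti).
Of the 16 differences, 15 transitions and 1 transversion over 48 sites: P = 15/48 = 0.312500, Q = 1/48 = 0.020833.
d = −0.5·ln(0.354167) − 0.25·ln(0.958334) = −0.5·(-1.037987) − 0.25·(-0.042559) = 0.5296.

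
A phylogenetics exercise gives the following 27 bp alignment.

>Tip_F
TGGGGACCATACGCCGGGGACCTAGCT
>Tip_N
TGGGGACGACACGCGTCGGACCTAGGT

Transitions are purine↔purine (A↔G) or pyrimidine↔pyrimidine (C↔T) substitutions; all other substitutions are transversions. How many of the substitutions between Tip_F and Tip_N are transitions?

Mismatches occur at site 8 (C→G, transversion), site 10 (T→C, transition), site 15 (C→G, transversion), site 16 (G→T, transversion), site 17 (G→C, transversion), site 26 (C→G, transversion).
Of the 6 differences, 1 transition and 5 transversions, so the answer is 1.

1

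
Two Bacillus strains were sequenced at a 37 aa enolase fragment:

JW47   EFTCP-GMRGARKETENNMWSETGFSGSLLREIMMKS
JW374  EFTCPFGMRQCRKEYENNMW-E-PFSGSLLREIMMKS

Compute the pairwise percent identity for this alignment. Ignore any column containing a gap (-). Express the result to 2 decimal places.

88.24%

Excluding the 3 gap columns leaves 34 comparable sites.
The sequences differ at positions 10 (G/Q), 11 (A/C), 15 (T/Y), 24 (G/P).
30 of the 34 comparable sites match, so the percent identity is 30/34 × 100 = 88.24%.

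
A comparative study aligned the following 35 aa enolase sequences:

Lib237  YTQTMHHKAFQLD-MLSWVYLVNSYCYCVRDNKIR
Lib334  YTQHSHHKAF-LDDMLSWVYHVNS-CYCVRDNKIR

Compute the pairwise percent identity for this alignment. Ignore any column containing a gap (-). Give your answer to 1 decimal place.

90.6%

Excluding the 3 gap columns leaves 32 comparable sites.
The sequences differ at positions 4 (T/H), 5 (M/S), 21 (L/H).
29 of the 32 comparable sites match, so the percent identity is 29/32 × 100 = 90.6%.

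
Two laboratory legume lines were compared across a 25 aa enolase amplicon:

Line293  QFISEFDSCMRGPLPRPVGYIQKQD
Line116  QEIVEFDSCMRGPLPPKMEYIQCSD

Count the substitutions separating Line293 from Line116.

The sequences differ at positions 2 (F/E), 4 (S/V), 16 (R/P), 17 (P/K), 18 (V/M), 19 (G/E), 23 (K/C), 24 (Q/S).
That gives 8 mismatches out of 25 aligned sites, so the Hamming distance is 8.

8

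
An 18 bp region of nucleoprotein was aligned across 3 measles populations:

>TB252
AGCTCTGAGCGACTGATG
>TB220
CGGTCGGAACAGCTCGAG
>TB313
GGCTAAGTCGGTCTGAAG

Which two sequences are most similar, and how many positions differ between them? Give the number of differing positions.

Pairwise Hamming distances:
  TB252 vs TB220: 9
  TB252 vs TB313: 8
  TB220 vs TB313: 11
The smallest is 8, between TB252 and TB313.

8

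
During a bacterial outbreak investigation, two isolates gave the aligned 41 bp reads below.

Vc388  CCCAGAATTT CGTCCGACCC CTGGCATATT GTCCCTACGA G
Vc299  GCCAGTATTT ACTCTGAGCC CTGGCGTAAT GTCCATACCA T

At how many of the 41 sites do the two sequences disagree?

11

The sequences differ at positions 1 (C/G), 6 (A/T), 11 (C/A), 12 (G/C), 15 (C/T), 18 (C/G), 26 (A/G), 29 (T/A), 35 (C/A), 39 (G/C), 41 (G/T).
That gives 11 mismatches out of 41 aligned sites, so the Hamming distance is 11.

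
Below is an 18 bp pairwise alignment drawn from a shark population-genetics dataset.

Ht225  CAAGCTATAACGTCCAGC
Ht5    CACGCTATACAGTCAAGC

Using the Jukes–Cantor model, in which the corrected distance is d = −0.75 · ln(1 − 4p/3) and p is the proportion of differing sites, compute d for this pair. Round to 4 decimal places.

0.2635

Mismatches occur at site 3 (A↔C), site 10 (A↔C), site 11 (C↔A), site 15 (C↔A).
p = 4/18 = 0.222222.
d = −0.75 · ln(1 − (4/3)·0.222222) = −0.75 · ln(0.703704) = −0.75 · (-0.351397) = 0.2635.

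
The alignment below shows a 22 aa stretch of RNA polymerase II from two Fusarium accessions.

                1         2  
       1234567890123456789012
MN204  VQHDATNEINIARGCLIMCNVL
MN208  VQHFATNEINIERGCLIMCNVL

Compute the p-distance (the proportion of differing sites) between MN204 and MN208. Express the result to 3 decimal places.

Mismatches occur at site 4 (D↔F), site 12 (A↔E).
There are 2 differences over 22 sites, so p = 2/22 = 0.091.

0.091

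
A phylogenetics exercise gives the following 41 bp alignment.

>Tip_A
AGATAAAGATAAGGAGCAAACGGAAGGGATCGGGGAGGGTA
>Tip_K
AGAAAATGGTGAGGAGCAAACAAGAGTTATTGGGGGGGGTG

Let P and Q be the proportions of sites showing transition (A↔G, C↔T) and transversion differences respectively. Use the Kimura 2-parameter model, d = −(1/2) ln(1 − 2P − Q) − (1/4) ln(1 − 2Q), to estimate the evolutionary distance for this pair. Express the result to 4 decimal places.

The sequences differ at positions 4 (T/A, transversion), 7 (A/T, transversion), 9 (A/G, transition), 11 (A/G, transition), 22 (G/A, transition), 23 (G/A, transition), 24 (A/G, transition), 27 (G/T, transversion), 28 (G/T, transversion), 31 (C/T, transition), 36 (A/G, transition), 41 (A/G, transition).
Of the 12 differences, 8 transitions and 4 transversions over 41 sites: P = 8/41 = 0.195122, Q = 4/41 = 0.097561.
d = −0.5·ln(0.512195) − 0.25·ln(0.804878) = −0.5·(-0.669050) − 0.25·(-0.217065) = 0.3888.

0.3888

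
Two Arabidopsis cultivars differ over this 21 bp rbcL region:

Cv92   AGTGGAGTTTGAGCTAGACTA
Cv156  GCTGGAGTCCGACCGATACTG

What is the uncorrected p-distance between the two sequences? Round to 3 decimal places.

0.381

The sequences differ at positions 1 (A/G), 2 (G/C), 9 (T/C), 10 (T/C), 13 (G/C), 15 (T/G), 17 (G/T), 21 (A/G).
There are 8 differences over 21 sites, so p = 8/21 = 0.381.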